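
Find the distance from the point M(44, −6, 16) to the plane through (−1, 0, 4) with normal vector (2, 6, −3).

The plane has equation n·(r − (−1, 0, 4)) = 0, i.e. n·r = -14.
Then n·(44, −6, 16) − (−14) = 18.
|n| = √(4 + 36 + 9) = 7, so the distance is |18|/7 = 18/7.

18/7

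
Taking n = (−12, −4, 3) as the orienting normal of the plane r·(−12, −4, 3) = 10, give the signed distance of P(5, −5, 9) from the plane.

n·P − 10 = -23.
|n| = 13, so the signed distance is -23/13.

-23/13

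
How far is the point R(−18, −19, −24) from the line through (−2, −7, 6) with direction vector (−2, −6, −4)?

2√101

Direction vector d = (−2, −6, −4).
AP = (−16, −12, −30); AP·d = 224, |AP|² = 1300, |d|² = 56.
distance² = |AP|² − (AP·d)²/|d|² = 1300 − 50176/56 = 404, so the distance is 2√101.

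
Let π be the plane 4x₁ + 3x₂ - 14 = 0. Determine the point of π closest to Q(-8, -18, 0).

(8, -6, 0)

n = (4, 3, 0), |n|² = 25, and n·Q − 14 = -100.
t = -100/25 = -4, so the foot is Q − t·n = (-8, -18, 0) − (-4)·(4, 3, 0) = (8, -6, 0).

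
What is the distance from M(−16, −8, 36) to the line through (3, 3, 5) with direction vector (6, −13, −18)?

Direction vector d = (6, −13, −18).
AP = (−19, −11, 31), and AP × d = (601, −156, 313).
|AP × d|² = 483506 and |d|² = 529, so the distance is √(483506/529) = √914.

√914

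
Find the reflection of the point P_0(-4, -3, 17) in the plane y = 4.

(-4, 11, 17)

With n = (0, 1, 0), the signed offset is (n·P_0 − 4)/|n|² = -7/1 = -7.
P_0' = P_0 − 2t·n = (-4, -3, 17) − (-14)·(0, 1, 0) = (-4, 11, 17).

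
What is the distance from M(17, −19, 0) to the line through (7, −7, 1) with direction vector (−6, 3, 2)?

7

Direction vector d = (−6, 3, 2).
AP = (10, −12, −1); AP·d = -98, |AP|² = 245, |d|² = 49.
distance² = |AP|² − (AP·d)²/|d|² = 245 − 9604/49 = 49, so the distance is 7.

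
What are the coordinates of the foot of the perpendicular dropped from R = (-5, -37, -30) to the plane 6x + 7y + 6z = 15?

The perpendicular from R has direction n = (6, 7, 6): r = (-5, -37, -30) + λ(6, 7, 6).
Substitute into the plane: n·(R + λn) = 15 gives -469 + 121λ = 15, so λ = 4.
Foot = (-5, -37, -30) + 4·(6, 7, 6) = (19, -9, -6).

(19, -9, -6)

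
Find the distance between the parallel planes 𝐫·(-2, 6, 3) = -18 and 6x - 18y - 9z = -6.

20/7

Divide the second equation by -3 to match normals: -2x + 6y + 3z = 2.
With common normal n = (-2, 6, 3) (|n| = 7), the distance is |(-18) − 2|/|n| = 20/7.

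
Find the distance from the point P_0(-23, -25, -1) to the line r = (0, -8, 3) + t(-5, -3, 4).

8√6

Direction vector d = (-5, -3, 4).
AP = (-23, -17, -4), and AP × d = (-80, 112, -16).
|AP × d|² = 19200 and |d|² = 50, so the distance is √(19200/50) = √384 = 8√6.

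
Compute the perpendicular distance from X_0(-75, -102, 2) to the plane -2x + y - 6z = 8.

28√41/41

Normal vector n = (-2, 1, -6), and n·(-75, -102, 2) - 8 = 28.
|n| = √(4 + 1 + 36) = √41, so the distance is |28|/√41 = 28/√41.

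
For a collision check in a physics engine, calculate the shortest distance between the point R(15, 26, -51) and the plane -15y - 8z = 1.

1

n = (0, -15, -8); n·P − 1 = 17; |n| = 17; distance = 17/17 = 1.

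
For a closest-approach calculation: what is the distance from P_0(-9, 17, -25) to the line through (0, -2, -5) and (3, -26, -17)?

A direction vector is d = (3, -24, -12).
AP = (-9, 19, -20); AP·d = -243, |AP|² = 842, |d|² = 729.
distance² = |AP|² − (AP·d)²/|d|² = 842 − 59049/729 = 761, so the distance is √761.

√761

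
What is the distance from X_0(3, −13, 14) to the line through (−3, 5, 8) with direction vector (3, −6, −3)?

Direction vector d = (3, −6, −3).
AP = (6, −18, 6); AP·d = 108, |AP|² = 396, |d|² = 54.
distance² = |AP|² − (AP·d)²/|d|² = 396 − 11664/54 = 180, so the distance is 6√5.

6√5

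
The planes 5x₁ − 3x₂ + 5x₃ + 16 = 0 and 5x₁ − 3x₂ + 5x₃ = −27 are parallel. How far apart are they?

Both planes have normal n = (5, −3, 5), |n| = √59. Any point on the first plane is at distance |(-27) − (-16)|/|n| = 11/√59 from the second.

11√59/59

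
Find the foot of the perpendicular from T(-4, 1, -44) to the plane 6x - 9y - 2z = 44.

(-50/11, 20/11, -482/11)

n = (6, -9, -2), |n|² = 121, and n·T − 44 = 11.
t = 11/121 = 1/11, so the foot is T − t·n = (-4, 1, -44) − (1/11)·(6, -9, -2) = (-50/11, 20/11, -482/11).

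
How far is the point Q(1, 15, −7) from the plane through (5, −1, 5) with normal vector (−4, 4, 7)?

The plane has equation n·(r − (5, −1, 5)) = 0, i.e. n·r = 11.
n = (−4, 4, 7); n·P − 11 = -4; |n| = 9; distance = 4/9.

4/9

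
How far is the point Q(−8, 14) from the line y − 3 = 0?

d = |0·(-8) + 1·14 − 3| / √(0 + 1) = |11|/1 = 11.

11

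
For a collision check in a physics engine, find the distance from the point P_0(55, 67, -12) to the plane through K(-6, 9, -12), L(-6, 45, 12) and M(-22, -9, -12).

KL = (0, 36, 24) and KM = (-16, -18, 0), so a normal is n = KL × KM = (432, -384, 576).
d = |432·55 + (-384)·67 + 576·(-12) − (-12960)| / √(186624 + 147456 + 331776) = |4080| / 816 = 5.

5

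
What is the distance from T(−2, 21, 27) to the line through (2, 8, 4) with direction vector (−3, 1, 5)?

√154

Direction vector d = (−3, 1, 5).
AP = (−4, 13, 23); AP·d = 140, |AP|² = 714, |d|² = 35.
distance² = |AP|² − (AP·d)²/|d|² = 714 − 19600/35 = 154, so the distance is √154.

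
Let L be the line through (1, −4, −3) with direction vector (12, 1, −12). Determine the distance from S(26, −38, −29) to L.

√1301

Direction vector d = (12, 1, −12).
AP = (25, −34, −26); AP·d = 578, |AP|² = 2457, |d|² = 289.
distance² = |AP|² − (AP·d)²/|d|² = 2457 − 334084/289 = 1301, so the distance is √1301.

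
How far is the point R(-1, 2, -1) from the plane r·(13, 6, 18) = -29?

n = (13, 6, 18); n·P − (-29) = 10; |n| = 23; distance = 10/23.

10/23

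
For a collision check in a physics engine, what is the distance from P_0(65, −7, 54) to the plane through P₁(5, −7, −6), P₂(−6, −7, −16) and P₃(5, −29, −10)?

4

P₁P₂ = (−11, 0, −10) and P₁P₃ = (0, −22, −4), so a normal is n = P₁P₂ × P₁P₃ = (−220, −44, 242).
n = (−220, −44, 242); n·P − (-2244) = 1320; |n| = 330; distance = 1320/330 = 4.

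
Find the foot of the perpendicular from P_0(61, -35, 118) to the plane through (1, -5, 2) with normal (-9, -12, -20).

(25, -83, 38)

n = (-9, -12, -20), |n|² = 625, and n·P_0 − 11 = -2500.
t = -2500/625 = -4, so the foot is P_0 − t·n = (61, -35, 118) − (-4)·(-9, -12, -20) = (25, -83, 38).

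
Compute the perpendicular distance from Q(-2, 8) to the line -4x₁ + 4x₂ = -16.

d = |(-4)·(-2) + 4·8 − (-16)| / √(16 + 16) = |56|/(4√2) = 7√2.

7√2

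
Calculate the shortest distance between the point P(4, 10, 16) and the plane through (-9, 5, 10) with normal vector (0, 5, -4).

1/√41

The plane has equation n·(r − (-9, 5, 10)) = 0, i.e. n·r = -15.
n = (0, 5, -4); n·P − (-15) = 1; |n| = √41; distance = 1/√41 = √41/41.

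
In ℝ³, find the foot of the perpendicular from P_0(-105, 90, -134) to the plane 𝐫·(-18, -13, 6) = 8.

n = (-18, -13, 6), |n|² = 529, and n·P_0 − 8 = -92.
t = -92/529 = -4/23, so the foot is P_0 − t·n = (-105, 90, -134) − (-4/23)·(-18, -13, 6) = (-2487/23, 2018/23, -3058/23).

(-2487/23, 2018/23, -3058/23)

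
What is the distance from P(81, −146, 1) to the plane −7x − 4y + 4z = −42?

7

Normal vector n = (−7, −4, 4), and n·(81, −146, 1) − (−42) = 63.
|n| = √(49 + 16 + 16) = 9, so the distance is |63|/9 = 7.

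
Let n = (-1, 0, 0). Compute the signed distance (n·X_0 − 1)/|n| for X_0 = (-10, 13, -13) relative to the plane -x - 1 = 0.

9

n·X_0 − 1 = 9.
|n| = 1, so the signed distance is 9/1 = 9.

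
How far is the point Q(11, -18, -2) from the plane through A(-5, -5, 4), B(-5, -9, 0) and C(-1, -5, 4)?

AB = (0, -4, -4) and AC = (4, 0, 0), so a normal is n = AB × AC = (0, -16, 16).
d = |(-16)·(-18) + 16·(-2) − 144| / √(0 + 256 + 256) = |112| / (16√2) = 7√2/2.

7√2/2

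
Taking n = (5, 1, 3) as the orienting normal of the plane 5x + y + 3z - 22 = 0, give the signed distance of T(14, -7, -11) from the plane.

8/√35

n·T − 22 = 8.
|n| = √35, so the signed distance is 8/√35.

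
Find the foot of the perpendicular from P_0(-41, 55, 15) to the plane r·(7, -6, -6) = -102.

(-6, 25, -15)

The perpendicular from P_0 has direction n = (7, -6, -6): r = (-41, 55, 15) + λ(7, -6, -6).
Substitute into the plane: n·(P_0 + λn) = -102 gives -707 + 121λ = -102, so λ = 5.
Foot = (-41, 55, 15) + 5·(7, -6, -6) = (-6, 25, -15).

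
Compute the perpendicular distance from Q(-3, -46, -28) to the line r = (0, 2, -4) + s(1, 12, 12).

12√2

Direction vector d = (1, 12, 12).
AP = (-3, -48, -24); AP·d = -867, |AP|² = 2889, |d|² = 289.
distance² = |AP|² − (AP·d)²/|d|² = 2889 − 751689/289 = 288, so the distance is 12√2.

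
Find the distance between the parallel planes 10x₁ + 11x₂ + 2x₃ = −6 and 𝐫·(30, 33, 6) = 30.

Divide the second equation by 3 to match normals: 10x₁ + 11x₂ + 2x₃ = 10.
With common normal n = (10, 11, 2) (|n| = 15), the distance is |(-6) − 10|/|n| = 16/15.

16/15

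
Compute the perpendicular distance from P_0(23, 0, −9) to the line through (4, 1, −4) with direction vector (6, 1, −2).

Direction vector d = (6, 1, −2).
AP = (19, −1, −5), and AP × d = (7, 8, 25).
|AP × d|² = 738 and |d|² = 41, so the distance is √(738/41) = √18 = 3√2.

3√2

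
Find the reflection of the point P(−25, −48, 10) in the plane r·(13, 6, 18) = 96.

(1, -36, 46)

n = (13, 6, 18), |n|² = 529, n·P − 96 = -529, so t = -529/529 = -1.
Foot F = P − (-1)·n = (−12, −42, 28); the reflection is 2F − P = (1, −36, 46).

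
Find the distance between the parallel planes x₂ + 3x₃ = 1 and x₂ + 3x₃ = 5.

Both planes have normal n = (0, 1, 3), |n| = √10. Any point on the first plane is at distance |5 − 1|/|n| = 4/√10 = 2√10/5 from the second.

4/√10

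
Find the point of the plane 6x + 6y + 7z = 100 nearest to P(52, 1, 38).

(28, -23, 10)

The perpendicular from P has direction n = (6, 6, 7): r = (52, 1, 38) + μ(6, 6, 7).
Substitute into the plane: n·(P + μn) = 100 gives 584 + 121μ = 100, so μ = -4.
Foot = (52, 1, 38) + (-4)·(6, 6, 7) = (28, −23, 10).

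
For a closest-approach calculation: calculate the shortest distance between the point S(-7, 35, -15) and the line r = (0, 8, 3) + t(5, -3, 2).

√494

Direction vector d = (5, -3, 2).
AP = (-7, 27, -18); AP·d = -152, |AP|² = 1102, |d|² = 38.
distance² = |AP|² − (AP·d)²/|d|² = 1102 − 23104/38 = 494, so the distance is √494.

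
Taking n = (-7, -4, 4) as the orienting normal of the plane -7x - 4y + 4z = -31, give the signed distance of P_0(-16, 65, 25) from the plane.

n·P_0 − (-31) = -17.
|n| = 9, so the signed distance is -17/9.

-17/9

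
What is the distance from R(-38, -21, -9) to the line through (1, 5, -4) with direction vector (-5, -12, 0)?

Direction vector d = (-5, -12, 0).
AP = (-39, -26, -5), and AP × d = (-60, 25, 338).
|AP × d|² = 118469 and |d|² = 169, so the distance is √(118469/169) = √701.

√701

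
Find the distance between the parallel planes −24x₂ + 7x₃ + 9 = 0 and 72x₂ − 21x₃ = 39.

4/25

Divide the second equation by -3 to match normals: −24x₂ + 7x₃ = -13.
With common normal n = (0, −24, 7) (|n| = 25), the distance is |(-9) − (-13)|/|n| = 4/25.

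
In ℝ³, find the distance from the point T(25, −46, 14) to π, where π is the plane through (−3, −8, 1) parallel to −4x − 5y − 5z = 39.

Parallel planes share the normal n = (−4, −5, −5); since (−3, −8, 1) lies on the plane, its equation is −4x − 5y − 5z = 47.
Then n·(25, −46, 14) − 47 = 13.
|n| = √(16 + 25 + 25) = √66, so the distance is |13|/√66 = 13/√66.

13/√66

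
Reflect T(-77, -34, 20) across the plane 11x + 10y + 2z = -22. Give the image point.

(33, 66, 40)

With n = (11, 10, 2), the signed offset is (n·T − (-22))/|n|² = -1125/225 = -5.
T' = T − 2t·n = (-77, -34, 20) − (-10)·(11, 10, 2) = (33, 66, 40).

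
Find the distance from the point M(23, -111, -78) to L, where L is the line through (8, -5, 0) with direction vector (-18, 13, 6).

3√1009

Direction vector d = (-18, 13, 6).
AP = (15, -106, -78); AP·d = -2116, |AP|² = 17545, |d|² = 529.
distance² = |AP|² − (AP·d)²/|d|² = 17545 − 4477456/529 = 9081, so the distance is 3√1009.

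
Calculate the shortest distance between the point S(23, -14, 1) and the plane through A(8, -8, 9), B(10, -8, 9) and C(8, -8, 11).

6

AB = (2, 0, 0) and AC = (0, 0, 2), so a normal is n = AB × AC = (0, -4, 0).
Then n·(23, -14, 1) - 32 = 24.
|n| = √(0 + 16 + 0) = 4, so the distance is |24|/4 = 6.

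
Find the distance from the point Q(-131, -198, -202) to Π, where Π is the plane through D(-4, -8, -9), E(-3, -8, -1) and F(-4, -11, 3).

DE = (1, 0, 8) and DF = (0, -3, 12), so a normal is n = DE × DF = (24, -12, -3).
n = (24, -12, -3); n·P − 27 = -189; |n| = 27; distance = 189/27 = 7.

7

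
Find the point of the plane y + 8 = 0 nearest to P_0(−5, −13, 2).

The perpendicular from P_0 has direction n = (0, 1, 0): r = (−5, −13, 2) + t(0, 1, 0).
Substitute into the plane: n·(P_0 + tn) = -8 gives -13 + 1t = -8, so t = 5.
Foot = (−5, −13, 2) + 5·(0, 1, 0) = (−5, −8, 2).

(-5, -8, 2)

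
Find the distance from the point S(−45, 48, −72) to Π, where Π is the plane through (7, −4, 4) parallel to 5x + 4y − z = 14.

24/√42

Parallel planes share the normal n = (5, 4, −1); since (7, −4, 4) lies on the plane, its equation is 5x + 4y − z = 15.
n = (5, 4, −1); n·P − 15 = 24; |n| = √42; distance = 24/√42 = 4√42/7.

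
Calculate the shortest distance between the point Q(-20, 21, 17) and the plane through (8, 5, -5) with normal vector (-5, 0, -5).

The plane has equation n·(r − (8, 5, -5)) = 0, i.e. n·r = -15.
Then n·(-20, 21, 17) - (-15) = 30.
|n| = √(25 + 0 + 25) = 5√2, so the distance is |30|/(5√2) = 3√2.

3√2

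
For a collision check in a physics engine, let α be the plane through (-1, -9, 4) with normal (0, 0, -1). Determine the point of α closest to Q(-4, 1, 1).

n = (0, 0, -1), |n|² = 1, and n·Q − (-4) = 3.
t = 3/1 = 3, so the foot is Q − t·n = (-4, 1, 1) − 3·(0, 0, -1) = (-4, 1, 4).

(-4, 1, 4)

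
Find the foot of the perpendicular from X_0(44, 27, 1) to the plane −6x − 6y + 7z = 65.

n = (−6, −6, 7), |n|² = 121, and n·X_0 − 65 = -484.
t = -484/121 = -4, so the foot is X_0 − t·n = (44, 27, 1) − (-4)·(−6, −6, 7) = (20, 3, 29).

(20, 3, 29)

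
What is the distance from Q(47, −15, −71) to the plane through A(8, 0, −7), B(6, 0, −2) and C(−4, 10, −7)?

AB = (−2, 0, 5) and AC = (−12, 10, 0), so a normal is n = AB × AC = (−50, −60, −20).
n = (−50, −60, −20); n·P − (-260) = 230; |n| = 10√65; distance = 230/(10√65) = 23√65/65.

23√65/65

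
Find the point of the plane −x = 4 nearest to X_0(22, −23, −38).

(-4, -23, -38)

The perpendicular from X_0 has direction n = (−1, 0, 0): r = (22, −23, −38) + t(−1, 0, 0).
Substitute into the plane: n·(X_0 + tn) = 4 gives -22 + 1t = 4, so t = 26.
Foot = (22, −23, −38) + 26·(−1, 0, 0) = (−4, −23, −38).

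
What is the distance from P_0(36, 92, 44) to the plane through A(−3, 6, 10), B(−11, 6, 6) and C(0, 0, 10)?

4√21/3

AB = (−8, 0, −4) and AC = (3, −6, 0), so a normal is n = AB × AC = (−24, −12, 48).
Then n·(36, 92, 44) − 480 = −336.
|n| = √(576 + 144 + 2304) = 12√21, so the distance is |-336|/(12√21) = 4√21/3.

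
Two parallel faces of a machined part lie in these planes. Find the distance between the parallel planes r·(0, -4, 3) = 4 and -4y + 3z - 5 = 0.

1/5

With common normal n = (0, -4, 3) (|n| = 5), the distance is |4 − 5|/|n| = 1/5.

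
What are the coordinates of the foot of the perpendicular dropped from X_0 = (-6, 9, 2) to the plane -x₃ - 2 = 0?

(-6, 9, -2)

The perpendicular from X_0 has direction n = (0, 0, -1): r = (-6, 9, 2) + λ(0, 0, -1).
Substitute into the plane: n·(X_0 + λn) = 2 gives -2 + 1λ = 2, so λ = 4.
Foot = (-6, 9, 2) + 4·(0, 0, -1) = (-6, 9, -2).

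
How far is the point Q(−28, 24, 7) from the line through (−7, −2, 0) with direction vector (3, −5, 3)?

Direction vector d = (3, −5, 3).
AP = (−21, 26, 7), and AP × d = (113, 84, 27).
|AP × d|² = 20554 and |d|² = 43, so the distance is √(20554/43) = √478.

√478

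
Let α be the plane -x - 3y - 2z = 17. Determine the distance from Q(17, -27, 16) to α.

Normal vector n = (-1, -3, -2), and n·(17, -27, 16) - 17 = 15.
|n| = √(1 + 9 + 4) = √14, so the distance is |15|/√14 = 15√14/14.

15/√14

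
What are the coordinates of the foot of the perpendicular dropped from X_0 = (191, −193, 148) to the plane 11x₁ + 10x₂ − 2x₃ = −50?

(584/3, -569/3, 442/3)

n = (11, 10, −2), |n|² = 225, and n·X_0 − (-50) = -75.
t = -75/225 = -1/3, so the foot is X_0 − t·n = (191, −193, 148) − (-1/3)·(11, 10, −2) = (584/3, −569/3, 442/3).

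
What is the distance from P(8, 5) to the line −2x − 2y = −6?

5√2

The normal to the line is n = (−2, −2) with |n| = 2√2.
|n·P − (-6)| = |-26 − (-6)| = 20, so the distance is 20/(2√2) = 5√2.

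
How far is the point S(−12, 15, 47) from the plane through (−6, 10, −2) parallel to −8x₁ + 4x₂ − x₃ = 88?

19/9

Parallel planes share the normal n = (−8, 4, −1); since (−6, 10, −2) lies on the plane, its equation is −8x₁ + 4x₂ − x₃ = 90.
d = |(-8)·(-12) + 4·15 + (-1)·47 − 90| / √(64 + 16 + 1) = |19| / 9 = 19/9.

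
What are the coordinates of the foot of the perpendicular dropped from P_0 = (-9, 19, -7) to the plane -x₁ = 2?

n = (-1, 0, 0), |n|² = 1, and n·P_0 − 2 = 7.
t = 7/1 = 7, so the foot is P_0 − t·n = (-9, 19, -7) − 7·(-1, 0, 0) = (-2, 19, -7).

(-2, 19, -7)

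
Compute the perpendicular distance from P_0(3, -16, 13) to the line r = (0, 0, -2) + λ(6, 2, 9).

3√41

Direction vector d = (6, 2, 9).
AP = (3, -16, 15), and AP × d = (-174, 63, 102).
|AP × d|² = 44649 and |d|² = 121, so the distance is √(44649/121) = √369 = 3√41.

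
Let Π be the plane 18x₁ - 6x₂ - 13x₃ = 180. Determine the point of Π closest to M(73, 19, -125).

(-17, 49, -60)

The perpendicular from M has direction n = (18, -6, -13): r = (73, 19, -125) + λ(18, -6, -13).
Substitute into the plane: n·(M + λn) = 180 gives 2825 + 529λ = 180, so λ = -5.
Foot = (73, 19, -125) + (-5)·(18, -6, -13) = (-17, 49, -60).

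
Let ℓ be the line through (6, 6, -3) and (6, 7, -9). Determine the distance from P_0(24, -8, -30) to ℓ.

A direction vector is d = (0, 1, -6).
AP = (18, -14, -27), and AP × d = (111, 108, 18).
|AP × d|² = 24309 and |d|² = 37, so the distance is √(24309/37) = √657 = 3√73.

3√73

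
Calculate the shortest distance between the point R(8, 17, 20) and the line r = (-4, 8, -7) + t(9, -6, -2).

Direction vector d = (9, -6, -2).
AP = (12, 9, 27), and AP × d = (144, 267, -153).
|AP × d|² = 115434 and |d|² = 121, so the distance is √(115434/121) = √954 = 3√106.

3√106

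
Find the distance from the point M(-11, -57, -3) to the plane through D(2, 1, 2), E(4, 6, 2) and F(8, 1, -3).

21√65/65

DE = (2, 5, 0) and DF = (6, 0, -5), so a normal is n = DE × DF = (-25, 10, -30).
n = (-25, 10, -30); n·P − (-100) = -105; |n| = 5√65; distance = 105/(5√65) = 21/√65.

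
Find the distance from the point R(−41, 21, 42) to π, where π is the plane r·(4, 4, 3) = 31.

15/√41

n = (4, 4, 3); n·P − 31 = 15; |n| = √41; distance = 15/√41.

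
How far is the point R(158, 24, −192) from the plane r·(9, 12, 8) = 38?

n = (9, 12, 8); n·P − 38 = 136; |n| = 17; distance = 136/17 = 8.

8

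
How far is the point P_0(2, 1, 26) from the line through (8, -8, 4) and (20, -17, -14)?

2√13

A direction vector is d = (12, -9, -18).
AP = (-6, 9, 22); AP·d = -549, |AP|² = 601, |d|² = 549.
distance² = |AP|² − (AP·d)²/|d|² = 601 − 301401/549 = 52, so the distance is 2√13.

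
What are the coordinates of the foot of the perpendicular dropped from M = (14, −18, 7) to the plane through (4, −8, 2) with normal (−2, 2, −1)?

The perpendicular from M has direction n = (−2, 2, −1): r = (14, −18, 7) + t(−2, 2, −1).
Substitute into the plane: n·(M + tn) = -26 gives -71 + 9t = -26, so t = 5.
Foot = (14, −18, 7) + 5·(−2, 2, −1) = (4, −8, 2).

(4, -8, 2)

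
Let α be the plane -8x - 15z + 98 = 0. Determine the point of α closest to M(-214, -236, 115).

The perpendicular from M has direction n = (-8, 0, -15): r = (-214, -236, 115) + t(-8, 0, -15).
Substitute into the plane: n·(M + tn) = -98 gives -13 + 289t = -98, so t = -5/17.
Foot = (-214, -236, 115) + (-5/17)·(-8, 0, -15) = (-3598/17, -236, 2030/17).

(-3598/17, -236, 2030/17)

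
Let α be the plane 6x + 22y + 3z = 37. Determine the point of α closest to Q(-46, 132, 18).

The perpendicular from Q has direction n = (6, 22, 3): r = (-46, 132, 18) + t(6, 22, 3).
Substitute into the plane: n·(Q + tn) = 37 gives 2682 + 529t = 37, so t = -5.
Foot = (-46, 132, 18) + (-5)·(6, 22, 3) = (-76, 22, 3).

(-76, 22, 3)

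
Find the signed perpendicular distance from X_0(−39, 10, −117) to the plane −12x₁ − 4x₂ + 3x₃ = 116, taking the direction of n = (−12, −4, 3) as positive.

-3

n·X_0 − 116 = -39.
|n| = 13, so the signed distance is -39/13 = -3.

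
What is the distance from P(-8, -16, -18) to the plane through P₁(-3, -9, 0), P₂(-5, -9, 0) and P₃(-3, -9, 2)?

P₁P₂ = (-2, 0, 0) and P₁P₃ = (0, 0, 2), so a normal is n = P₁P₂ × P₁P₃ = (0, 4, 0).
Then n·(-8, -16, -18) - (-36) = -28.
|n| = √(0 + 16 + 0) = 4, so the distance is |-28|/4 = 7.

7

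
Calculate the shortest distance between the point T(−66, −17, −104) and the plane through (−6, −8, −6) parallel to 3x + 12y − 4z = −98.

Parallel planes share the normal n = (3, 12, −4); since (−6, −8, −6) lies on the plane, its equation is 3x + 12y − 4z = -90.
n = (3, 12, −4); n·P − (-90) = 104; |n| = 13; distance = 104/13 = 8.

8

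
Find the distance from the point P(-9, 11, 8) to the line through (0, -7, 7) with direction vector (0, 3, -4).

Direction vector d = (0, 3, -4).
AP = (-9, 18, 1); AP·d = 50, |AP|² = 406, |d|² = 25.
distance² = |AP|² − (AP·d)²/|d|² = 406 − 2500/25 = 306, so the distance is 3√34.

3√34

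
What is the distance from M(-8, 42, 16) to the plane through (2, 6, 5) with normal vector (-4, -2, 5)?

The plane has equation n·(r − (2, 6, 5)) = 0, i.e. n·r = 5.
Then n·(-8, 42, 16) - 5 = 23.
|n| = √(16 + 4 + 25) = 3√5, so the distance is |23|/(3√5) = 23√5/15.

23/(3√5)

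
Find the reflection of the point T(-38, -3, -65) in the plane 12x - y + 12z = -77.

(58, -11, 31)

n = (12, -1, 12), |n|² = 289, n·T − (-77) = -1156, so t = -1156/289 = -4.
Foot F = T − (-4)·n = (10, -7, -17); the reflection is 2F − T = (58, -11, 31).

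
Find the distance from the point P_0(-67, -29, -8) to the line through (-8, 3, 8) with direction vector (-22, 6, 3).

23√5

Direction vector d = (-22, 6, 3).
AP = (-59, -32, -16); AP·d = 1058, |AP|² = 4761, |d|² = 529.
distance² = |AP|² − (AP·d)²/|d|² = 4761 − 1119364/529 = 2645, so the distance is 23√5.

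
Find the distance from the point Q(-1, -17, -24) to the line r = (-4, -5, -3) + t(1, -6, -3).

Direction vector d = (1, -6, -3).
AP = (3, -12, -21), and AP × d = (-90, -12, -6).
|AP × d|² = 8280 and |d|² = 46, so the distance is √(8280/46) = √180 = 6√5.

6√5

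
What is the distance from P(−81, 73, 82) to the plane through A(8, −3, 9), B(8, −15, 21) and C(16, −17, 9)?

AB = (0, −12, 12) and AC = (8, −14, 0), so a normal is n = AB × AC = (168, 96, 96).
n = (168, 96, 96); n·P − 1920 = -648; |n| = 216; distance = 648/216 = 3.

3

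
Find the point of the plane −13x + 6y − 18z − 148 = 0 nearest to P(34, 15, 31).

(8, 27, -5)

The perpendicular from P has direction n = (−13, 6, −18): r = (34, 15, 31) + t(−13, 6, −18).
Substitute into the plane: n·(P + tn) = 148 gives -910 + 529t = 148, so t = 2.
Foot = (34, 15, 31) + 2·(−13, 6, −18) = (8, 27, −5).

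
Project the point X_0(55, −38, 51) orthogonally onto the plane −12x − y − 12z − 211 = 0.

(-5, -43, -9)

n = (−12, −1, −12), |n|² = 289, and n·X_0 − 211 = -1445.
t = -1445/289 = -5, so the foot is X_0 − t·n = (55, −38, 51) − (-5)·(−12, −1, −12) = (−5, −43, −9).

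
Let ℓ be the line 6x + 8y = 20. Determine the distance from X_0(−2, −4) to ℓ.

32/5

d = |6·(-2) + 8·(-4) − 20| / √(36 + 64) = |-64|/10 = 32/5.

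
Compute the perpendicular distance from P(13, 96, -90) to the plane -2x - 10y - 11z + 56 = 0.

Normal vector n = (-2, -10, -11), and n·(13, 96, -90) - (-56) = 60.
|n| = √(4 + 100 + 121) = 15, so the distance is |60|/15 = 4.

4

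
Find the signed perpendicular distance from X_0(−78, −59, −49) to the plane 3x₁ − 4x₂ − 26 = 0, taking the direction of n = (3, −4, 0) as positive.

-24/5

n·X_0 − 26 = -24.
|n| = 5, so the signed distance is -24/5.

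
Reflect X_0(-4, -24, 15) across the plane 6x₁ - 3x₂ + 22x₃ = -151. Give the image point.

(-16, -18, -29)

n = (6, -3, 22), |n|² = 529, n·X_0 − (-151) = 529, so t = 529/529 = 1.
Foot F = X_0 − 1·n = (-10, -21, -7); the reflection is 2F − X_0 = (-16, -18, -29).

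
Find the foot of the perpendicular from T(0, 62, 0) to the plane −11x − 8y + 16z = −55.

The perpendicular from T has direction n = (−11, −8, 16): r = (0, 62, 0) + t(−11, −8, 16).
Substitute into the plane: n·(T + tn) = -55 gives -496 + 441t = -55, so t = 1.
Foot = (0, 62, 0) + 1·(−11, −8, 16) = (−11, 54, 16).

(-11, 54, 16)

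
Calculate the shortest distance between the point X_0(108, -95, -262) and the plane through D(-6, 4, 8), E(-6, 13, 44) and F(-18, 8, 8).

6

DE = (0, 9, 36) and DF = (-12, 4, 0), so a normal is n = DE × DF = (-144, -432, 108).
Then n·(108, -95, -262) - 0 = -2808.
|n| = √(20736 + 186624 + 11664) = 468, so the distance is |-2808|/468 = 6.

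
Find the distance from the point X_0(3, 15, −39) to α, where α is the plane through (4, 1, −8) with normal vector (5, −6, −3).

4/√70

The plane has equation n·(r − (4, 1, −8)) = 0, i.e. n·r = 38.
d = |5·3 + (-6)·15 + (-3)·(-39) − 38| / √(25 + 36 + 9) = |4| / √70 = 2√70/35.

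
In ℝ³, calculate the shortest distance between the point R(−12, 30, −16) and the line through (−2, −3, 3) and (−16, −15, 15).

√1066

A direction vector is d = (−14, −12, 12).
AP = (−10, 33, −19), and AP × d = (168, 386, 582).
|AP × d|² = 515944 and |d|² = 484, so the distance is √(515944/484) = √1066.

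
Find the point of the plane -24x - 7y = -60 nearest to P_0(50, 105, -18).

n = (-24, -7, 0), |n|² = 625, and n·P_0 − (-60) = -1875.
t = -1875/625 = -3, so the foot is P_0 − t·n = (50, 105, -18) − (-3)·(-24, -7, 0) = (-22, 84, -18).

(-22, 84, -18)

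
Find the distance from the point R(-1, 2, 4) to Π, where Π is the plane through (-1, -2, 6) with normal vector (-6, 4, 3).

The plane has equation n·(r − (-1, -2, 6)) = 0, i.e. n·r = 16.
n = (-6, 4, 3); n·P − 16 = 10; |n| = √61; distance = 10/√61 = 10√61/61.

10/√61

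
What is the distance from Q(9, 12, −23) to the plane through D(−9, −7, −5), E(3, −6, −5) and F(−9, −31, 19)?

6/17

DE = (12, 1, 0) and DF = (0, −24, 24), so a normal is n = DE × DF = (24, −288, −288).
Then n·(9, 12, −23) − 3240 = 144.
|n| = √(576 + 82944 + 82944) = 408, so the distance is |144|/408 = 6/17.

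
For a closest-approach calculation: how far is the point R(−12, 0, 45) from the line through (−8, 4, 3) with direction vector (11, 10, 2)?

2√449

Direction vector d = (11, 10, 2).
AP = (−4, −4, 42), and AP × d = (−428, 470, 4).
|AP × d|² = 404100 and |d|² = 225, so the distance is √(404100/225) = √1796 = 2√449.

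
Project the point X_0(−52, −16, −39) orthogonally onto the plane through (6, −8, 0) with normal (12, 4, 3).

(8, 4, -24)

The perpendicular from X_0 has direction n = (12, 4, 3): r = (−52, −16, −39) + t(12, 4, 3).
Substitute into the plane: n·(X_0 + tn) = 40 gives -805 + 169t = 40, so t = 5.
Foot = (−52, −16, −39) + 5·(12, 4, 3) = (8, 4, −24).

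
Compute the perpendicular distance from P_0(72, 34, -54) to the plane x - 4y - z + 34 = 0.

Normal vector n = (1, -4, -1), and n·(72, 34, -54) - (-34) = 24.
|n| = √(1 + 16 + 1) = 3√2, so the distance is |24|/(3√2) = 4√2.

4√2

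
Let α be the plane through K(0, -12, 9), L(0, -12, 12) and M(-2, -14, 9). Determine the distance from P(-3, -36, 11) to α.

21/√2

KL = (0, 0, 3) and KM = (-2, -2, 0), so a normal is n = KL × KM = (6, -6, 0).
n = (6, -6, 0); n·P − 72 = 126; |n| = 6√2; distance = 126/(6√2) = 21√2/2.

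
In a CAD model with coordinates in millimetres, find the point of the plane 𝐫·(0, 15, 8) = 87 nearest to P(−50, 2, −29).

(-50, 17, -21)

n = (0, 15, 8), |n|² = 289, and n·P − 87 = -289.
t = -289/289 = -1, so the foot is P − t·n = (−50, 2, −29) − (-1)·(0, 15, 8) = (−50, 17, −21).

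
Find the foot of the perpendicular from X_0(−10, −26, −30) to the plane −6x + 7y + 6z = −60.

The perpendicular from X_0 has direction n = (−6, 7, 6): r = (−10, −26, −30) + λ(−6, 7, 6).
Substitute into the plane: n·(X_0 + λn) = -60 gives -302 + 121λ = -60, so λ = 2.
Foot = (−10, −26, −30) + 2·(−6, 7, 6) = (−22, −12, −18).

(-22, -12, -18)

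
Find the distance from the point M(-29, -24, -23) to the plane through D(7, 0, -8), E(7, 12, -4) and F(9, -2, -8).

DE = (0, 12, 4) and DF = (2, -2, 0), so a normal is n = DE × DF = (8, 8, -24).
d = |8·(-29) + 8·(-24) + (-24)·(-23) − 248| / √(64 + 64 + 576) = |-120| / (8√11) = 15√11/11.

15√11/11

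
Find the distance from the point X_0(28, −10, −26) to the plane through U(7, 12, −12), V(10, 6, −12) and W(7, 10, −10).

UV = (3, −6, 0) and UW = (0, −2, 2), so a normal is n = UV × UW = (−12, −6, −6).
n = (−12, −6, −6); n·P − (-84) = -36; |n| = 6√6; distance = 36/(6√6) = √6.

√6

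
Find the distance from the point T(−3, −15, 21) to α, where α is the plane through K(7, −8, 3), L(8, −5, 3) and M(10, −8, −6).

KL = (1, 3, 0) and KM = (3, 0, −9), so a normal is n = KL × KM = (−27, 9, −9).
n = (−27, 9, −9); n·P − (-288) = 45; |n| = 9√11; distance = 45/(9√11) = 5/√11.

5/√11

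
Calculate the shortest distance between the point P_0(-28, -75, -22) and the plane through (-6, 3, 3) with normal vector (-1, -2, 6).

The plane has equation n·(r − (-6, 3, 3)) = 0, i.e. n·r = 18.
n = (-1, -2, 6); n·P − 18 = 28; |n| = √41; distance = 28/√41 = 28√41/41.

28/√41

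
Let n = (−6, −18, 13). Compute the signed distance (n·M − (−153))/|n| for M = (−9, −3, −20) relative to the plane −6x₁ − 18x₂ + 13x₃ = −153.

1/23

n·M − (-153) = 1.
|n| = 23, so the signed distance is 1/23.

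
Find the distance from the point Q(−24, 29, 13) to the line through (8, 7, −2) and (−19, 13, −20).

√1249

A direction vector is d = (−27, 6, −18).
AP = (−32, 22, 15), and AP × d = (−486, −981, 402).
|AP × d|² = 1360161 and |d|² = 1089, so the distance is √(1360161/1089) = √1249.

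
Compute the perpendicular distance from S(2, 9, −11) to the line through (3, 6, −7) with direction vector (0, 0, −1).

Direction vector d = (0, 0, −1).
AP = (−1, 3, −4), and AP × d = (−3, −1, 0).
|AP × d|² = 10 and |d|² = 1, so the distance is √10.

√10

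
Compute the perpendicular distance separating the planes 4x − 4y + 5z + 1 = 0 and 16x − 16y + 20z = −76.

6√57/19

Divide the second equation by 4 to match normals: 4x − 4y + 5z = -19.
With common normal n = (4, −4, 5) (|n| = √57), the distance is |(-1) − (-19)|/|n| = 18/√57.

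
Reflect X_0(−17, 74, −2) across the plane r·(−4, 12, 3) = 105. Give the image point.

(23, -46, -32)

n = (−4, 12, 3), |n|² = 169, n·X_0 − 105 = 845, so t = 845/169 = 5.
Foot F = X_0 − 5·n = (3, 14, −17); the reflection is 2F − X_0 = (23, −46, −32).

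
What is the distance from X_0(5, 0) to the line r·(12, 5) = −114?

174/13

The normal to the line is n = (12, 5) with |n| = 13.
|n·X_0 − (-114)| = |60 − (-114)| = 174, so the distance is 174/13.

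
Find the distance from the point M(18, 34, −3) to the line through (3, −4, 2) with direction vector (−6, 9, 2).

11√10

Direction vector d = (−6, 9, 2).
AP = (15, 38, −5); AP·d = 242, |AP|² = 1694, |d|² = 121.
distance² = |AP|² − (AP·d)²/|d|² = 1694 − 58564/121 = 1210, so the distance is 11√10.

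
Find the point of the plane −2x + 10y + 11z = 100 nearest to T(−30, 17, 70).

(-22, -23, 26)

n = (−2, 10, 11), |n|² = 225, and n·T − 100 = 900.
t = 900/225 = 4, so the foot is T − t·n = (−30, 17, 70) − 4·(−2, 10, 11) = (−22, −23, 26).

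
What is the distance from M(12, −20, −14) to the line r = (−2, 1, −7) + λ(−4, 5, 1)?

Direction vector d = (−4, 5, 1).
AP = (14, −21, −7), and AP × d = (14, 14, −14).
|AP × d|² = 588 and |d|² = 42, so the distance is √(588/42) = √14.

√14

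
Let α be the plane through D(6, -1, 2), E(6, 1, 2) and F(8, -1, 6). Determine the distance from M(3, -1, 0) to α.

4/√5

DE = (0, 2, 0) and DF = (2, 0, 4), so a normal is n = DE × DF = (8, 0, -4).
Then n·(3, -1, 0) - 40 = -16.
|n| = √(64 + 0 + 16) = 4√5, so the distance is |-16|/(4√5) = 4/√5.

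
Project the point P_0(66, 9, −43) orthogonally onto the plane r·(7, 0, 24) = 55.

(73, 9, -19)

The perpendicular from P_0 has direction n = (7, 0, 24): r = (66, 9, −43) + t(7, 0, 24).
Substitute into the plane: n·(P_0 + tn) = 55 gives -570 + 625t = 55, so t = 1.
Foot = (66, 9, −43) + 1·(7, 0, 24) = (73, 9, −19).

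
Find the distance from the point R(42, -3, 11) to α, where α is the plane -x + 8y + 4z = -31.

1

n = (-1, 8, 4); n·P − (-31) = 9; |n| = 9; distance = 9/9 = 1.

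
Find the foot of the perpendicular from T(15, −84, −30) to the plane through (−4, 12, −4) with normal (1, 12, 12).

The perpendicular from T has direction n = (1, 12, 12): r = (15, −84, −30) + t(1, 12, 12).
Substitute into the plane: n·(T + tn) = 92 gives -1353 + 289t = 92, so t = 5.
Foot = (15, −84, −30) + 5·(1, 12, 12) = (20, −24, 30).

(20, -24, 30)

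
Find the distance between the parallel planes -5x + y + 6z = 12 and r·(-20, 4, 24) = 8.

Divide the second equation by 4 to match normals: -5x + y + 6z = 2.
With common normal n = (-5, 1, 6) (|n| = √62), the distance is |12 − 2|/|n| = 10/√62.

10/√62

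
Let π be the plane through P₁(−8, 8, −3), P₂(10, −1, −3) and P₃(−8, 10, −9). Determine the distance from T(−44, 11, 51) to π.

18/7

P₁P₂ = (18, −9, 0) and P₁P₃ = (0, 2, −6), so a normal is n = P₁P₂ × P₁P₃ = (54, 108, 36).
Then n·(−44, 11, 51) − 324 = 324.
|n| = √(2916 + 11664 + 1296) = 126, so the distance is |324|/126 = 18/7.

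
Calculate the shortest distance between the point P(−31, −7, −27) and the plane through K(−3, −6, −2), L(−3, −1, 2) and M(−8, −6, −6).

9/√57

KL = (0, 5, 4) and KM = (−5, 0, −4), so a normal is n = KL × KM = (−20, −20, 25).
d = |(-20)·(-31) + (-20)·(-7) + 25·(-27) − 130| / √(400 + 400 + 625) = |-45| / (5√57) = 3√57/19.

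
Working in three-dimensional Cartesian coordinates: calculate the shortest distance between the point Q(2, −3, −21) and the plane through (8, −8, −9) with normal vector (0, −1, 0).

The plane has equation n·(r − (8, −8, −9)) = 0, i.e. n·r = 8.
d = |(-1)·(-3) − 8| / √(0 + 1 + 0) = |-5| / 1 = 5.

5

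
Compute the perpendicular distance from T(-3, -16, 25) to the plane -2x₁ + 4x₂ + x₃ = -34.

n = (-2, 4, 1); n·P − (-34) = 1; |n| = √21; distance = 1/√21 = √21/21.

1/√21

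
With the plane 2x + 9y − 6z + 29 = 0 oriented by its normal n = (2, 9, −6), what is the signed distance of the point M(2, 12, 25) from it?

-9/11

n·M − (-29) = -9.
|n| = 11, so the signed distance is -9/11.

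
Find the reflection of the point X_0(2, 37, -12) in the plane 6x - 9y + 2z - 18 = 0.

(38, -17, 0)

n = (6, -9, 2), |n|² = 121, n·X_0 − 18 = -363, so t = -363/121 = -3.
Foot F = X_0 − (-3)·n = (20, 10, -6); the reflection is 2F − X_0 = (38, -17, 0).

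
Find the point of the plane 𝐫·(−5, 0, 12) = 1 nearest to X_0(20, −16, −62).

(-5, -16, -2)

The perpendicular from X_0 has direction n = (−5, 0, 12): r = (20, −16, −62) + t(−5, 0, 12).
Substitute into the plane: n·(X_0 + tn) = 1 gives -844 + 169t = 1, so t = 5.
Foot = (20, −16, −62) + 5·(−5, 0, 12) = (−5, −16, −2).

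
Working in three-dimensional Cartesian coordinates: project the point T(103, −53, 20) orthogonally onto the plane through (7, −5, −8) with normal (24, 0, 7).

n = (24, 0, 7), |n|² = 625, and n·T − 112 = 2500.
t = 2500/625 = 4, so the foot is T − t·n = (103, −53, 20) − 4·(24, 0, 7) = (7, −53, −8).

(7, -53, -8)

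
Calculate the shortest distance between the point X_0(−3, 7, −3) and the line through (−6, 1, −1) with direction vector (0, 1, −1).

√17

Direction vector d = (0, 1, −1).
AP = (3, 6, −2); AP·d = 8, |AP|² = 49, |d|² = 2.
distance² = |AP|² − (AP·d)²/|d|² = 49 − 64/2 = 17, so the distance is √17.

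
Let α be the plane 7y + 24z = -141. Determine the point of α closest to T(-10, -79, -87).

n = (0, 7, 24), |n|² = 625, and n·T − (-141) = -2500.
t = -2500/625 = -4, so the foot is T − t·n = (-10, -79, -87) − (-4)·(0, 7, 24) = (-10, -51, 9).

(-10, -51, 9)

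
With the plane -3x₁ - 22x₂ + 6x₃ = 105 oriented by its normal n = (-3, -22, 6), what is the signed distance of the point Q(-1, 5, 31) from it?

-26/23

n·Q − 105 = -26.
|n| = 23, so the signed distance is -26/23.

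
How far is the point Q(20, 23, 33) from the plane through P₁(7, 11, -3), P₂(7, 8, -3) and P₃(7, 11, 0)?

13

P₁P₂ = (0, -3, 0) and P₁P₃ = (0, 0, 3), so a normal is n = P₁P₂ × P₁P₃ = (-9, 0, 0).
n = (-9, 0, 0); n·P − (-63) = -117; |n| = 9; distance = 117/9 = 13.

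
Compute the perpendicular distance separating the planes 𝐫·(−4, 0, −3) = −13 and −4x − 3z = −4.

9/5

With common normal n = (−4, 0, −3) (|n| = 5), the distance is |(-13) − (-4)|/|n| = 9/5.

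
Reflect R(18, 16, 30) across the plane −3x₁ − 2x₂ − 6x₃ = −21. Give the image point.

(-12, -4, -30)

n = (−3, −2, −6), |n|² = 49, n·R − (-21) = -245, so t = -245/49 = -5.
Foot F = R − (-5)·n = (3, 6, 0); the reflection is 2F − R = (−12, −4, −30).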